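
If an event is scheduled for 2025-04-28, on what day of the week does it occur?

Monday

January 1, 2025 is a Wednesday.
Jan 1, 2025 → Feb 1, 2025: 31 days (January has 31).
Feb 1, 2025 → Mar 1, 2025: 28 days (February has 28).
Mar 1, 2025 → Apr 1, 2025: 31 days (March has 31).
Apr 1, 2025 → Apr 28, 2025: 27 days.
Total: 117 days.
117 mod 7 = 5, so Wednesday + 5 = Monday.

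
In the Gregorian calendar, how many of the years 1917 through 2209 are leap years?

71

Multiples of 4 in [1917,2209]: 73.
Of those, multiples of 100: 3 (not leap unless ÷400).
Multiples of 400: 1.
Leap years = 73 − 3 + 1 = 71.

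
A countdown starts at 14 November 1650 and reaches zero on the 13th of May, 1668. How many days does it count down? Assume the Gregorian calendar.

Nov 14, 1650 → Nov 14, 1651: 365 days.
Nov 14, 1651 → Nov 14, 1652: 366 days (Feb 29, 1652 is in that span).
Nov 14, 1652 → Nov 14, 1653: 365 days.
Nov 14, 1653 → Nov 14, 1654: 365 days.
Nov 14, 1654 → Nov 14, 1655: 365 days.
Nov 14, 1655 → Nov 14, 1656: 366 days (Feb 29, 1656 is in that span).
Nov 14, 1656 → Nov 14, 1657: 365 days.
Nov 14, 1657 → Nov 14, 1658: 365 days.
Nov 14, 1658 → Nov 14, 1659: 365 days.
Nov 14, 1659 → Nov 14, 1660: 366 days (Feb 29, 1660 is in that span).
Nov 14, 1660 → Nov 14, 1661: 365 days.
Nov 14, 1661 → Nov 14, 1662: 365 days.
Nov 14, 1662 → Nov 14, 1663: 365 days.
Nov 14, 1663 → Nov 14, 1664: 366 days (Feb 29, 1664 is in that span).
Nov 14, 1664 → Nov 14, 1665: 365 days.
Nov 14, 1665 → Nov 14, 1666: 365 days.
Nov 14, 1666 → Nov 14, 1667: 365 days.
Nov 14, 1667 → Dec 14, 1667: 30 days (November has 30).
Dec 14, 1667 → Jan 14, 1668: 31 days (December has 31).
Jan 14, 1668 → Feb 14, 1668: 31 days (January has 31).
Feb 14, 1668 → Mar 14, 1668: 29 days (February has 29).
Mar 14, 1668 → Apr 14, 1668: 31 days (March has 31).
Apr 14, 1668 → May 13, 1668: 29 days.
Total: 6390 days.

6390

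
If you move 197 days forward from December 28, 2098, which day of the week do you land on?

Monday

Dec 28, 2098 is a Sunday.
197 mod 7 = 1, so 197 days after a Sunday is Sunday + 1 = Monday.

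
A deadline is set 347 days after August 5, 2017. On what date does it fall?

Aug has 31 days: +27 → Sep 1, 2017 (320 left).
Sep has 30 days: +30 → Oct 1, 2017 (290 left).
Oct has 31 days: +31 → Nov 1, 2017 (259 left).
Nov has 30 days: +30 → Dec 1, 2017 (229 left).
Dec has 31 days: +31 → Jan 1, 2018 (198 left).
Jan has 31 days: +31 → Feb 1, 2018 (167 left).
Feb has 28 days: +28 → Mar 1, 2018 (139 left).
Mar has 31 days: +31 → Apr 1, 2018 (108 left).
Apr has 30 days: +30 → May 1, 2018 (78 left).
May has 31 days: +31 → Jun 1, 2018 (47 left).
Jun has 30 days: +30 → Jul 1, 2018 (17 left).
+17 → Jul 18, 2018.

July 18, 2018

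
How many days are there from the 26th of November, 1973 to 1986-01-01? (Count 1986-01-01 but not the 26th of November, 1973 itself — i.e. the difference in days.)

4419

Nov 26, 1973 → Nov 26, 1974: 365 days.
Nov 26, 1974 → Nov 26, 1975: 365 days.
Nov 26, 1975 → Nov 26, 1976: 366 days (Feb 29, 1976 is in that span).
Nov 26, 1976 → Nov 26, 1977: 365 days.
Nov 26, 1977 → Nov 26, 1978: 365 days.
Nov 26, 1978 → Nov 26, 1979: 365 days.
Nov 26, 1979 → Nov 26, 1980: 366 days (Feb 29, 1980 is in that span).
Nov 26, 1980 → Nov 26, 1981: 365 days.
Nov 26, 1981 → Nov 26, 1982: 365 days.
Nov 26, 1982 → Nov 26, 1983: 365 days.
Nov 26, 1983 → Nov 26, 1984: 366 days (Feb 29, 1984 is in that span).
Nov 26, 1984 → Nov 26, 1985: 365 days.
Nov 26, 1985 → Dec 26, 1985: 30 days (November has 30).
Dec 26, 1985 → Jan 1, 1986: 6 days.
Total: 4419 days.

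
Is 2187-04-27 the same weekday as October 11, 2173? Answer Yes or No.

No

From Oct 11, 2173 to Apr 27, 2187 is 4946 days.
4946 mod 7 = 4, so they are different weekdays.
(Oct 11, 2173 is a Monday; Apr 27, 2187 is a Friday.)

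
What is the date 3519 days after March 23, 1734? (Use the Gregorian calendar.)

November 10, 1743

+365 (one year) → Mar 23, 1735 (3154 left).
+366 (one year; includes Feb 29, 1736) → Mar 23, 1736 (2788 left).
+365 (one year) → Mar 23, 1737 (2423 left).
+365 (one year) → Mar 23, 1738 (2058 left).
+365 (one year) → Mar 23, 1739 (1693 left).
+366 (one year; includes Feb 29, 1740) → Mar 23, 1740 (1327 left).
+365 (one year) → Mar 23, 1741 (962 left).
+365 (one year) → Mar 23, 1742 (597 left).
+365 (one year) → Mar 23, 1743 (232 left).
Mar has 31 days: +9 → Apr 1, 1743 (223 left).
Apr has 30 days: +30 → May 1, 1743 (193 left).
May has 31 days: +31 → Jun 1, 1743 (162 left).
Jun has 30 days: +30 → Jul 1, 1743 (132 left).
Jul has 31 days: +31 → Aug 1, 1743 (101 left).
Aug has 31 days: +31 → Sep 1, 1743 (70 left).
Sep has 30 days: +30 → Oct 1, 1743 (40 left).
Oct has 31 days: +31 → Nov 1, 1743 (9 left).
+9 → Nov 10, 1743.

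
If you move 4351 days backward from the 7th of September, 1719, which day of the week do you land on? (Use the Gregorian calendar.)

Sunday

Sep 7, 1719 is a Thursday.
4351 mod 7 = 4, so 4351 days before a Thursday is Thursday − 4 = Sunday.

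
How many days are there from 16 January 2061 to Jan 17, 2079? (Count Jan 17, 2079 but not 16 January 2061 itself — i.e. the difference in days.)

Jan 16, 2061 → Jan 16, 2062: 365 days.
Jan 16, 2062 → Jan 16, 2063: 365 days.
Jan 16, 2063 → Jan 16, 2064: 365 days.
Jan 16, 2064 → Jan 16, 2065: 366 days (Feb 29, 2064 is in that span).
Jan 16, 2065 → Jan 16, 2066: 365 days.
Jan 16, 2066 → Jan 16, 2067: 365 days.
Jan 16, 2067 → Jan 16, 2068: 365 days.
Jan 16, 2068 → Jan 16, 2069: 366 days (Feb 29, 2068 is in that span).
Jan 16, 2069 → Jan 16, 2070: 365 days.
Jan 16, 2070 → Jan 16, 2071: 365 days.
Jan 16, 2071 → Jan 16, 2072: 365 days.
Jan 16, 2072 → Jan 16, 2073: 366 days (Feb 29, 2072 is in that span).
Jan 16, 2073 → Jan 16, 2074: 365 days.
Jan 16, 2074 → Jan 16, 2075: 365 days.
Jan 16, 2075 → Jan 16, 2076: 365 days.
Jan 16, 2076 → Jan 16, 2077: 366 days (Feb 29, 2076 is in that span).
Jan 16, 2077 → Jan 16, 2078: 365 days.
Jan 16, 2078 → Feb 16, 2078: 31 days (January has 31).
Feb 16, 2078 → Mar 16, 2078: 28 days (February has 28).
Mar 16, 2078 → Apr 16, 2078: 31 days (March has 31).
Apr 16, 2078 → May 16, 2078: 30 days (April has 30).
May 16, 2078 → Jun 16, 2078: 31 days (May has 31).
Jun 16, 2078 → Jul 16, 2078: 30 days (June has 30).
Jul 16, 2078 → Aug 16, 2078: 31 days (July has 31).
Aug 16, 2078 → Sep 16, 2078: 31 days (August has 31).
Sep 16, 2078 → Oct 16, 2078: 30 days (September has 30).
Oct 16, 2078 → Nov 16, 2078: 31 days (October has 31).
Nov 16, 2078 → Dec 16, 2078: 30 days (November has 30).
Dec 16, 2078 → Jan 16, 2079: 31 days (December has 31).
Jan 16, 2079 → Jan 17, 2079: 1 days.
Total: 6575 days.

6575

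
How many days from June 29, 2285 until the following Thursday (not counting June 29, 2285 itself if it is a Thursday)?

3

Jun 29, 2285 is a Monday.
From Monday to the next Thursday is 3 days.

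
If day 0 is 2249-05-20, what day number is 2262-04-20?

May 20, 2249 → May 20, 2250: 365 days.
May 20, 2250 → May 20, 2251: 365 days.
May 20, 2251 → May 20, 2252: 366 days (Feb 29, 2252 is in that span).
May 20, 2252 → May 20, 2253: 365 days.
May 20, 2253 → May 20, 2254: 365 days.
May 20, 2254 → May 20, 2255: 365 days.
May 20, 2255 → May 20, 2256: 366 days (Feb 29, 2256 is in that span).
May 20, 2256 → May 20, 2257: 365 days.
May 20, 2257 → May 20, 2258: 365 days.
May 20, 2258 → May 20, 2259: 365 days.
May 20, 2259 → May 20, 2260: 366 days (Feb 29, 2260 is in that span).
May 20, 2260 → May 20, 2261: 365 days.
May 20, 2261 → Jun 20, 2261: 31 days (May has 31).
Jun 20, 2261 → Jul 20, 2261: 30 days (June has 30).
Jul 20, 2261 → Aug 20, 2261: 31 days (July has 31).
Aug 20, 2261 → Sep 20, 2261: 31 days (August has 31).
Sep 20, 2261 → Oct 20, 2261: 30 days (September has 30).
Oct 20, 2261 → Nov 20, 2261: 31 days (October has 31).
Nov 20, 2261 → Dec 20, 2261: 30 days (November has 30).
Dec 20, 2261 → Jan 20, 2262: 31 days (December has 31).
Jan 20, 2262 → Feb 20, 2262: 31 days (January has 31).
Feb 20, 2262 → Mar 20, 2262: 28 days (February has 28).
Mar 20, 2262 → Apr 20, 2262: 31 days.
Total: 4718 days.

4718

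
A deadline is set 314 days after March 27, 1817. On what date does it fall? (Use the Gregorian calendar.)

Mar has 31 days: +5 → Apr 1, 1817 (309 left).
Apr has 30 days: +30 → May 1, 1817 (279 left).
May has 31 days: +31 → Jun 1, 1817 (248 left).
Jun has 30 days: +30 → Jul 1, 1817 (218 left).
Jul has 31 days: +31 → Aug 1, 1817 (187 left).
Aug has 31 days: +31 → Sep 1, 1817 (156 left).
Sep has 30 days: +30 → Oct 1, 1817 (126 left).
Oct has 31 days: +31 → Nov 1, 1817 (95 left).
Nov has 30 days: +30 → Dec 1, 1817 (65 left).
Dec has 31 days: +31 → Jan 1, 1818 (34 left).
Jan has 31 days: +31 → Feb 1, 1818 (3 left).
+3 → Feb 4, 1818.

February 4, 1818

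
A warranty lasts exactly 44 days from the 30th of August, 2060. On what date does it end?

October 13, 2060

Aug has 31 days: +2 → Sep 1, 2060 (42 left).
Sep has 30 days: +30 → Oct 1, 2060 (12 left).
+12 → Oct 13, 2060.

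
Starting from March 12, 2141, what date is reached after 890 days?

+365 (one year) → Mar 12, 2142 (525 left).
+365 (one year) → Mar 12, 2143 (160 left).
Mar has 31 days: +20 → Apr 1, 2143 (140 left).
Apr has 30 days: +30 → May 1, 2143 (110 left).
May has 31 days: +31 → Jun 1, 2143 (79 left).
Jun has 30 days: +30 → Jul 1, 2143 (49 left).
Jul has 31 days: +31 → Aug 1, 2143 (18 left).
+18 → Aug 19, 2143.

August 19, 2143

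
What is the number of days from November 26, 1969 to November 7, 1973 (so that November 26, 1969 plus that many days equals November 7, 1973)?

1442

Nov 26, 1969 → Nov 26, 1970: 365 days.
Nov 26, 1970 → Nov 26, 1971: 365 days.
Nov 26, 1971 → Nov 26, 1972: 366 days (Feb 29, 1972 is in that span).
Nov 26, 1972 → Dec 26, 1972: 30 days (November has 30).
Dec 26, 1972 → Jan 26, 1973: 31 days (December has 31).
Jan 26, 1973 → Feb 26, 1973: 31 days (January has 31).
Feb 26, 1973 → Mar 26, 1973: 28 days (February has 28).
Mar 26, 1973 → Apr 26, 1973: 31 days (March has 31).
Apr 26, 1973 → May 26, 1973: 30 days (April has 30).
May 26, 1973 → Jun 26, 1973: 31 days (May has 31).
Jun 26, 1973 → Jul 26, 1973: 30 days (June has 30).
Jul 26, 1973 → Aug 26, 1973: 31 days (July has 31).
Aug 26, 1973 → Sep 26, 1973: 31 days (August has 31).
Sep 26, 1973 → Oct 26, 1973: 30 days (September has 30).
Oct 26, 1973 → Nov 7, 1973: 12 days.
Total: 1442 days.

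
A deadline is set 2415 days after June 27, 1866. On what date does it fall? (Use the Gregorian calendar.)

February 5, 1873

+365 (one year) → Jun 27, 1867 (2050 left).
+366 (one year; includes Feb 29, 1868) → Jun 27, 1868 (1684 left).
+365 (one year) → Jun 27, 1869 (1319 left).
+365 (one year) → Jun 27, 1870 (954 left).
+365 (one year) → Jun 27, 1871 (589 left).
+366 (one year; includes Feb 29, 1872) → Jun 27, 1872 (223 left).
Jun has 30 days: +4 → Jul 1, 1872 (219 left).
Jul has 31 days: +31 → Aug 1, 1872 (188 left).
Aug has 31 days: +31 → Sep 1, 1872 (157 left).
Sep has 30 days: +30 → Oct 1, 1872 (127 left).
Oct has 31 days: +31 → Nov 1, 1872 (96 left).
Nov has 30 days: +30 → Dec 1, 1872 (66 left).
Dec has 31 days: +31 → Jan 1, 1873 (35 left).
Jan has 31 days: +31 → Feb 1, 1873 (4 left).
+4 → Feb 5, 1873.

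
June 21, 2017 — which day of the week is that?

Doomsday rule: the anchor day for the 2000s is Tuesday. For year 17: 17÷12 = 1 r 5, and 5÷4 = 1, so 1+5+1 = 7.
Tuesday + 7 ≡ Tuesday — that's 2017's doomsday.
In June the doomsday date is Jun 6.
Jun 21 is 15 days after Jun 6; 15 mod 7 = 1, so Tuesday + 1 = Wednesday.

Wednesday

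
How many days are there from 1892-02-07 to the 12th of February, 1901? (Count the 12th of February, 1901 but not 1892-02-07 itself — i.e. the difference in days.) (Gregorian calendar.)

Feb 7, 1892 → Feb 7, 1893: 366 days (Feb 29, 1892 is in that span).
Feb 7, 1893 → Feb 7, 1894: 365 days.
Feb 7, 1894 → Feb 7, 1895: 365 days.
Feb 7, 1895 → Feb 7, 1896: 365 days.
Feb 7, 1896 → Feb 7, 1897: 366 days (Feb 29, 1896 is in that span).
Feb 7, 1897 → Feb 7, 1898: 365 days.
Feb 7, 1898 → Feb 7, 1899: 365 days.
Feb 7, 1899 → Feb 7, 1900: 365 days.
Feb 7, 1900 → Mar 7, 1900: 28 days (February has 28).
Mar 7, 1900 → Apr 7, 1900: 31 days (March has 31).
Apr 7, 1900 → May 7, 1900: 30 days (April has 30).
May 7, 1900 → Jun 7, 1900: 31 days (May has 31).
Jun 7, 1900 → Jul 7, 1900: 30 days (June has 30).
Jul 7, 1900 → Aug 7, 1900: 31 days (July has 31).
Aug 7, 1900 → Sep 7, 1900: 31 days (August has 31).
Sep 7, 1900 → Oct 7, 1900: 30 days (September has 30).
Oct 7, 1900 → Nov 7, 1900: 31 days (October has 31).
Nov 7, 1900 → Dec 7, 1900: 30 days (November has 30).
Dec 7, 1900 → Jan 7, 1901: 31 days (December has 31).
Jan 7, 1901 → Feb 7, 1901: 31 days (January has 31).
Feb 7, 1901 → Feb 12, 1901: 5 days.
Total: 3292 days.

3292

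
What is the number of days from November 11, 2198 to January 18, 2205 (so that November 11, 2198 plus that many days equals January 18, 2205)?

2259

Nov 11, 2198 → Nov 11, 2199: 365 days.
Nov 11, 2199 → Nov 11, 2200: 365 days.
Nov 11, 2200 → Nov 11, 2201: 365 days.
Nov 11, 2201 → Nov 11, 2202: 365 days.
Nov 11, 2202 → Nov 11, 2203: 365 days.
Nov 11, 2203 → Nov 11, 2204: 366 days (Feb 29, 2204 is in that span).
Nov 11, 2204 → Dec 11, 2204: 30 days (November has 30).
Dec 11, 2204 → Jan 11, 2205: 31 days (December has 31).
Jan 11, 2205 → Jan 18, 2205: 7 days.
Total: 2259 days.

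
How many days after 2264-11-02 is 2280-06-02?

5691

Nov 2, 2264 → Nov 2, 2265: 365 days.
Nov 2, 2265 → Nov 2, 2266: 365 days.
Nov 2, 2266 → Nov 2, 2267: 365 days.
Nov 2, 2267 → Nov 2, 2268: 366 days (Feb 29, 2268 is in that span).
Nov 2, 2268 → Nov 2, 2269: 365 days.
Nov 2, 2269 → Nov 2, 2270: 365 days.
Nov 2, 2270 → Nov 2, 2271: 365 days.
Nov 2, 2271 → Nov 2, 2272: 366 days (Feb 29, 2272 is in that span).
Nov 2, 2272 → Nov 2, 2273: 365 days.
Nov 2, 2273 → Nov 2, 2274: 365 days.
Nov 2, 2274 → Nov 2, 2275: 365 days.
Nov 2, 2275 → Nov 2, 2276: 366 days (Feb 29, 2276 is in that span).
Nov 2, 2276 → Nov 2, 2277: 365 days.
Nov 2, 2277 → Nov 2, 2278: 365 days.
Nov 2, 2278 → Nov 2, 2279: 365 days.
Nov 2, 2279 → Dec 2, 2279: 30 days (November has 30).
Dec 2, 2279 → Jan 2, 2280: 31 days (December has 31).
Jan 2, 2280 → Feb 2, 2280: 31 days (January has 31).
Feb 2, 2280 → Mar 2, 2280: 29 days (February has 29).
Mar 2, 2280 → Apr 2, 2280: 31 days (March has 31).
Apr 2, 2280 → May 2, 2280: 30 days (April has 30).
May 2, 2280 → Jun 2, 2280: 31 days.
Total: 5691 days.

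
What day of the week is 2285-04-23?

Thursday

Doomsday rule: the anchor day for the 2200s is Friday. For year 85: 85÷12 = 7 r 1, and 1÷4 = 0, so 7+1+0 = 8.
Friday + 8 ≡ Saturday — that's 2285's doomsday.
In April the doomsday date is Apr 4.
Apr 23 is 19 days after Apr 4; 19 mod 7 = 5, so Saturday + 5 = Thursday.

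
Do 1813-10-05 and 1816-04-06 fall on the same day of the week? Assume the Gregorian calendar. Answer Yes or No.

From Oct 5, 1813 to Apr 6, 1816 is 914 days.
914 mod 7 = 4, so they are different weekdays.
(Oct 5, 1813 is a Tuesday; Apr 6, 1816 is a Saturday.)

No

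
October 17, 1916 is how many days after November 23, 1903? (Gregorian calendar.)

4712

Nov 23, 1903 → Nov 23, 1904: 366 days (Feb 29, 1904 is in that span).
Nov 23, 1904 → Nov 23, 1905: 365 days.
Nov 23, 1905 → Nov 23, 1906: 365 days.
Nov 23, 1906 → Nov 23, 1907: 365 days.
Nov 23, 1907 → Nov 23, 1908: 366 days (Feb 29, 1908 is in that span).
Nov 23, 1908 → Nov 23, 1909: 365 days.
Nov 23, 1909 → Nov 23, 1910: 365 days.
Nov 23, 1910 → Nov 23, 1911: 365 days.
Nov 23, 1911 → Nov 23, 1912: 366 days (Feb 29, 1912 is in that span).
Nov 23, 1912 → Nov 23, 1913: 365 days.
Nov 23, 1913 → Nov 23, 1914: 365 days.
Nov 23, 1914 → Nov 23, 1915: 365 days.
Nov 23, 1915 → Dec 23, 1915: 30 days (November has 30).
Dec 23, 1915 → Jan 23, 1916: 31 days (December has 31).
Jan 23, 1916 → Feb 23, 1916: 31 days (January has 31).
Feb 23, 1916 → Mar 23, 1916: 29 days (February has 29).
Mar 23, 1916 → Apr 23, 1916: 31 days (March has 31).
Apr 23, 1916 → May 23, 1916: 30 days (April has 30).
May 23, 1916 → Jun 23, 1916: 31 days (May has 31).
Jun 23, 1916 → Jul 23, 1916: 30 days (June has 30).
Jul 23, 1916 → Aug 23, 1916: 31 days (July has 31).
Aug 23, 1916 → Sep 23, 1916: 31 days (August has 31).
Sep 23, 1916 → Oct 17, 1916: 24 days.
Total: 4712 days.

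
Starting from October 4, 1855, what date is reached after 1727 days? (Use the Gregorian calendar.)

June 26, 1860

+366 (one year; includes Feb 29, 1856) → Oct 4, 1856 (1361 left).
+365 (one year) → Oct 4, 1857 (996 left).
+365 (one year) → Oct 4, 1858 (631 left).
+365 (one year) → Oct 4, 1859 (266 left).
Oct has 31 days: +28 → Nov 1, 1859 (238 left).
Nov has 30 days: +30 → Dec 1, 1859 (208 left).
Dec has 31 days: +31 → Jan 1, 1860 (177 left).
Jan has 31 days: +31 → Feb 1, 1860 (146 left).
Feb has 29 days: +29 → Mar 1, 1860 (117 left).
Mar has 31 days: +31 → Apr 1, 1860 (86 left).
Apr has 30 days: +30 → May 1, 1860 (56 left).
May has 31 days: +31 → Jun 1, 1860 (25 left).
+25 → Jun 26, 1860.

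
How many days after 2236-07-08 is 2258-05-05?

7971

Jul 8, 2236 → Jul 8, 2237: 365 days.
Jul 8, 2237 → Jul 8, 2238: 365 days.
Jul 8, 2238 → Jul 8, 2239: 365 days.
Jul 8, 2239 → Jul 8, 2240: 366 days (Feb 29, 2240 is in that span).
Jul 8, 2240 → Jul 8, 2241: 365 days.
Jul 8, 2241 → Jul 8, 2242: 365 days.
Jul 8, 2242 → Jul 8, 2243: 365 days.
Jul 8, 2243 → Jul 8, 2244: 366 days (Feb 29, 2244 is in that span).
Jul 8, 2244 → Jul 8, 2245: 365 days.
Jul 8, 2245 → Jul 8, 2246: 365 days.
Jul 8, 2246 → Jul 8, 2247: 365 days.
Jul 8, 2247 → Jul 8, 2248: 366 days (Feb 29, 2248 is in that span).
Jul 8, 2248 → Jul 8, 2249: 365 days.
Jul 8, 2249 → Jul 8, 2250: 365 days.
Jul 8, 2250 → Jul 8, 2251: 365 days.
Jul 8, 2251 → Jul 8, 2252: 366 days (Feb 29, 2252 is in that span).
Jul 8, 2252 → Jul 8, 2253: 365 days.
Jul 8, 2253 → Jul 8, 2254: 365 days.
Jul 8, 2254 → Jul 8, 2255: 365 days.
Jul 8, 2255 → Jul 8, 2256: 366 days (Feb 29, 2256 is in that span).
Jul 8, 2256 → Jul 8, 2257: 365 days.
Jul 8, 2257 → Aug 8, 2257: 31 days (July has 31).
Aug 8, 2257 → Sep 8, 2257: 31 days (August has 31).
Sep 8, 2257 → Oct 8, 2257: 30 days (September has 30).
Oct 8, 2257 → Nov 8, 2257: 31 days (October has 31).
Nov 8, 2257 → Dec 8, 2257: 30 days (November has 30).
Dec 8, 2257 → Jan 8, 2258: 31 days (December has 31).
Jan 8, 2258 → Feb 8, 2258: 31 days (January has 31).
Feb 8, 2258 → Mar 8, 2258: 28 days (February has 28).
Mar 8, 2258 → Apr 8, 2258: 31 days (March has 31).
Apr 8, 2258 → May 5, 2258: 27 days.
Total: 7971 days.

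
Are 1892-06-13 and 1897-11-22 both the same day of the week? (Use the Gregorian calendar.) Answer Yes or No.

Yes

From Jun 13, 1892 to Nov 22, 1897 is 1988 days.
1988 mod 7 = 0, so they are the same weekday.
(Jun 13, 1892 is a Monday; Nov 22, 1897 is a Monday.)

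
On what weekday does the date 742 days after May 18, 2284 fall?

First find the weekday of May 18, 2284. Doomsday rule: the anchor day for the 2200s is Friday. For year 84: 84÷12 = 7 r 0, and 0÷4 = 0, so 7+0+0 = 7.
Friday + 7 ≡ Friday — that's 2284's doomsday.
In May the doomsday date is May 9.
May 18 is 9 days after May 9; 9 mod 7 = 2, so Friday + 2 = Sunday.
742 mod 7 = 0, so 742 days after a Sunday is Sunday + 0 = Sunday.

Sunday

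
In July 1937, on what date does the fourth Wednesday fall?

July 1, 1937 is a Thursday.
The first Wednesday is therefore July 7 (6 days later).
The fourth Wednesday is 7 + 3×7 = July 28.

July 28, 1937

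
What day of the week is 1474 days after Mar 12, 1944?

Thursday

First find the weekday of Mar 12, 1944. Doomsday rule: the anchor day for the 1900s is Wednesday. For year 44: 44÷12 = 3 r 8, and 8÷4 = 2, so 3+8+2 = 13.
Wednesday + 13 ≡ Tuesday — that's 1944's doomsday.
In March the doomsday date is Mar 14.
Mar 12 is 2 days before Mar 14; 2 mod 7 = 2, so Tuesday − 2 = Sunday.
1474 mod 7 = 4, so 1474 days after a Sunday is Sunday + 4 = Thursday.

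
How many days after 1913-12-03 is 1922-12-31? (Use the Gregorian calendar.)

3315

Dec 3, 1913 → Dec 3, 1914: 365 days.
Dec 3, 1914 → Dec 3, 1915: 365 days.
Dec 3, 1915 → Dec 3, 1916: 366 days (Feb 29, 1916 is in that span).
Dec 3, 1916 → Dec 3, 1917: 365 days.
Dec 3, 1917 → Dec 3, 1918: 365 days.
Dec 3, 1918 → Dec 3, 1919: 365 days.
Dec 3, 1919 → Dec 3, 1920: 366 days (Feb 29, 1920 is in that span).
Dec 3, 1920 → Dec 3, 1921: 365 days.
Dec 3, 1921 → Jan 3, 1922: 31 days (December has 31).
Jan 3, 1922 → Feb 3, 1922: 31 days (January has 31).
Feb 3, 1922 → Mar 3, 1922: 28 days (February has 28).
Mar 3, 1922 → Apr 3, 1922: 31 days (March has 31).
Apr 3, 1922 → May 3, 1922: 30 days (April has 30).
May 3, 1922 → Jun 3, 1922: 31 days (May has 31).
Jun 3, 1922 → Jul 3, 1922: 30 days (June has 30).
Jul 3, 1922 → Aug 3, 1922: 31 days (July has 31).
Aug 3, 1922 → Sep 3, 1922: 31 days (August has 31).
Sep 3, 1922 → Oct 3, 1922: 30 days (September has 30).
Oct 3, 1922 → Nov 3, 1922: 31 days (October has 31).
Nov 3, 1922 → Dec 3, 1922: 30 days (November has 30).
Dec 3, 1922 → Dec 31, 1922: 28 days.
Total: 3315 days.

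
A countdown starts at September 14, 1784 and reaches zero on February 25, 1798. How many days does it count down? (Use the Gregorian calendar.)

4912

Sep 14, 1784 → Sep 14, 1785: 365 days.
Sep 14, 1785 → Sep 14, 1786: 365 days.
Sep 14, 1786 → Sep 14, 1787: 365 days.
Sep 14, 1787 → Sep 14, 1788: 366 days (Feb 29, 1788 is in that span).
Sep 14, 1788 → Sep 14, 1789: 365 days.
Sep 14, 1789 → Sep 14, 1790: 365 days.
Sep 14, 1790 → Sep 14, 1791: 365 days.
Sep 14, 1791 → Sep 14, 1792: 366 days (Feb 29, 1792 is in that span).
Sep 14, 1792 → Sep 14, 1793: 365 days.
Sep 14, 1793 → Sep 14, 1794: 365 days.
Sep 14, 1794 → Sep 14, 1795: 365 days.
Sep 14, 1795 → Sep 14, 1796: 366 days (Feb 29, 1796 is in that span).
Sep 14, 1796 → Sep 14, 1797: 365 days.
Sep 14, 1797 → Oct 14, 1797: 30 days (September has 30).
Oct 14, 1797 → Nov 14, 1797: 31 days (October has 31).
Nov 14, 1797 → Dec 14, 1797: 30 days (November has 30).
Dec 14, 1797 → Jan 14, 1798: 31 days (December has 31).
Jan 14, 1798 → Feb 14, 1798: 31 days (January has 31).
Feb 14, 1798 → Feb 25, 1798: 11 days.
Total: 4912 days.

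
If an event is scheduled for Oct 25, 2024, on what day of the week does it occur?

Doomsday rule: the anchor day for the 2000s is Tuesday. For year 24: 24÷12 = 2 r 0, and 0÷4 = 0, so 2+0+0 = 2.
Tuesday + 2 ≡ Thursday — that's 2024's doomsday.
In October the doomsday date is Oct 10.
Oct 25 is 15 days after Oct 10; 15 mod 7 = 1, so Thursday + 1 = Friday.

Friday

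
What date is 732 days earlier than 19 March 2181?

March 18, 2179

−365 (one year) → Mar 19, 2180 (367 left).
−19 → Feb 29, 2180 (end of Feb, 29 days; 348 left).
−29 → Jan 31, 2180 (end of Jan, 31 days; 319 left).
−31 → Dec 31, 2179 (end of Dec, 31 days; 288 left).
−31 → Nov 30, 2179 (end of Nov, 30 days; 257 left).
−30 → Oct 31, 2179 (end of Oct, 31 days; 227 left).
−31 → Sep 30, 2179 (end of Sep, 30 days; 196 left).
−30 → Aug 31, 2179 (end of Aug, 31 days; 166 left).
−31 → Jul 31, 2179 (end of Jul, 31 days; 135 left).
−31 → Jun 30, 2179 (end of Jun, 30 days; 104 left).
−30 → May 31, 2179 (end of May, 31 days; 74 left).
−31 → Apr 30, 2179 (end of Apr, 30 days; 43 left).
−30 → Mar 31, 2179 (end of Mar, 31 days; 13 left).
−13 → Mar 18, 2179.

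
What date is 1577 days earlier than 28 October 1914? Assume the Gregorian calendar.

July 4, 1910

−365 (one year) → Oct 28, 1913 (1212 left).
−365 (one year) → Oct 28, 1912 (847 left).
−366 (one year; includes Feb 29, 1912) → Oct 28, 1911 (481 left).
−365 (one year) → Oct 28, 1910 (116 left).
−28 → Sep 30, 1910 (end of Sep, 30 days; 88 left).
−30 → Aug 31, 1910 (end of Aug, 31 days; 58 left).
−31 → Jul 31, 1910 (end of Jul, 31 days; 27 left).
−27 → Jul 4, 1910.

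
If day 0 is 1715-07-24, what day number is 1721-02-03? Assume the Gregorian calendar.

Jul 24, 1715 → Jul 24, 1716: 366 days (Feb 29, 1716 is in that span).
Jul 24, 1716 → Jul 24, 1717: 365 days.
Jul 24, 1717 → Jul 24, 1718: 365 days.
Jul 24, 1718 → Jul 24, 1719: 365 days.
Jul 24, 1719 → Jul 24, 1720: 366 days (Feb 29, 1720 is in that span).
Jul 24, 1720 → Aug 24, 1720: 31 days (July has 31).
Aug 24, 1720 → Sep 24, 1720: 31 days (August has 31).
Sep 24, 1720 → Oct 24, 1720: 30 days (September has 30).
Oct 24, 1720 → Nov 24, 1720: 31 days (October has 31).
Nov 24, 1720 → Dec 24, 1720: 30 days (November has 30).
Dec 24, 1720 → Jan 24, 1721: 31 days (December has 31).
Jan 24, 1721 → Feb 3, 1721: 10 days.
Total: 2021 days.

2021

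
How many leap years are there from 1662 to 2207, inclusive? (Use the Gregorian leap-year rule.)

Multiples of 4 in [1662,2207]: 136.
Of those, multiples of 100: 6 (not leap unless ÷400).
Multiples of 400: 1.
Leap years = 136 − 6 + 1 = 131.

131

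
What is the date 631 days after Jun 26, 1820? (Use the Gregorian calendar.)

+365 (one year) → Jun 26, 1821 (266 left).
Jun has 30 days: +5 → Jul 1, 1821 (261 left).
Jul has 31 days: +31 → Aug 1, 1821 (230 left).
Aug has 31 days: +31 → Sep 1, 1821 (199 left).
Sep has 30 days: +30 → Oct 1, 1821 (169 left).
Oct has 31 days: +31 → Nov 1, 1821 (138 left).
Nov has 30 days: +30 → Dec 1, 1821 (108 left).
Dec has 31 days: +31 → Jan 1, 1822 (77 left).
Jan has 31 days: +31 → Feb 1, 1822 (46 left).
Feb has 28 days: +28 → Mar 1, 1822 (18 left).
+18 → Mar 19, 1822.

March 19, 1822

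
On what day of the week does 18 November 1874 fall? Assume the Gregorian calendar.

Wednesday

Doomsday rule: the anchor day for the 1800s is Friday. For year 74: 74÷12 = 6 r 2, and 2÷4 = 0, so 6+2+0 = 8.
Friday + 8 ≡ Saturday — that's 1874's doomsday.
In November the doomsday date is Nov 7.
Nov 18 is 11 days after Nov 7; 11 mod 7 = 4, so Saturday + 4 = Wednesday.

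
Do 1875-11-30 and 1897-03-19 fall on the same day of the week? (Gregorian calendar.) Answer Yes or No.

No

From Nov 30, 1875 to Mar 19, 1897 is 7780 days.
7780 mod 7 = 3, so they are different weekdays.
(Nov 30, 1875 is a Tuesday; Mar 19, 1897 is a Friday.)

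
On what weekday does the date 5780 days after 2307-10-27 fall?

First find the weekday of Oct 27, 2307. Doomsday rule: the anchor day for the 2300s is Wednesday. For year 07: 7÷12 = 0 r 7, and 7÷4 = 1, so 0+7+1 = 8.
Wednesday + 8 ≡ Thursday — that's 2307's doomsday.
In October the doomsday date is Oct 10.
Oct 27 is 17 days after Oct 10; 17 mod 7 = 3, so Thursday + 3 = Sunday.
5780 mod 7 = 5, so 5780 days after a Sunday is Sunday + 5 = Friday.

Friday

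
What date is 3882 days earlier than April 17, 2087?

−365 (one year) → Apr 17, 2086 (3517 left).
−365 (one year) → Apr 17, 2085 (3152 left).
−365 (one year) → Apr 17, 2084 (2787 left).
−366 (one year; includes Feb 29, 2084) → Apr 17, 2083 (2421 left).
−365 (one year) → Apr 17, 2082 (2056 left).
−365 (one year) → Apr 17, 2081 (1691 left).
−365 (one year) → Apr 17, 2080 (1326 left).
−366 (one year; includes Feb 29, 2080) → Apr 17, 2079 (960 left).
−365 (one year) → Apr 17, 2078 (595 left).
−365 (one year) → Apr 17, 2077 (230 left).
−17 → Mar 31, 2077 (end of Mar, 31 days; 213 left).
−31 → Feb 28, 2077 (end of Feb, 28 days; 182 left).
−28 → Jan 31, 2077 (end of Jan, 31 days; 154 left).
−31 → Dec 31, 2076 (end of Dec, 31 days; 123 left).
−31 → Nov 30, 2076 (end of Nov, 30 days; 92 left).
−30 → Oct 31, 2076 (end of Oct, 31 days; 62 left).
−31 → Sep 30, 2076 (end of Sep, 30 days; 31 left).
−30 → Aug 31, 2076 (end of Aug, 31 days; 1 left).
−1 → Aug 30, 2076.

August 30, 2076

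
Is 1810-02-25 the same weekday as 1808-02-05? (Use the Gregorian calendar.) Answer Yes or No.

From Feb 5, 1808 to Feb 25, 1810 is 751 days.
751 mod 7 = 2, so they are different weekdays.
(Feb 5, 1808 is a Friday; Feb 25, 1810 is a Sunday.)

No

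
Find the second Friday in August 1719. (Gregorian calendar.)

August 1, 1719 is a Tuesday.
The first Friday is therefore August 4 (3 days later).
The second Friday is 4 + 1×7 = August 11.

August 11, 1719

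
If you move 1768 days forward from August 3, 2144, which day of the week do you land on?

Friday

First find the weekday of Aug 3, 2144. Doomsday rule: the anchor day for the 2100s is Sunday. For year 44: 44÷12 = 3 r 8, and 8÷4 = 2, so 3+8+2 = 13.
Sunday + 13 ≡ Saturday — that's 2144's doomsday.
In August the doomsday date is Aug 8.
Aug 3 is 5 days before Aug 8; 5 mod 7 = 5, so Saturday − 5 = Monday.
1768 mod 7 = 4, so 1768 days after a Monday is Monday + 4 = Friday.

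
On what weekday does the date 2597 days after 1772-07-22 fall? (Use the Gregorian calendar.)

Jul 22, 1772 is a Wednesday.
2597 mod 7 = 0, so 2597 days after a Wednesday is Wednesday + 0 = Wednesday.

Wednesday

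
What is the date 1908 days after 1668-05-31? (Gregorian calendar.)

August 21, 1673

+365 (one year) → May 31, 1669 (1543 left).
+365 (one year) → May 31, 1670 (1178 left).
+365 (one year) → May 31, 1671 (813 left).
+366 (one year; includes Feb 29, 1672) → May 31, 1672 (447 left).
+365 (one year) → May 31, 1673 (82 left).
May has 31 days: +1 → Jun 1, 1673 (81 left).
Jun has 30 days: +30 → Jul 1, 1673 (51 left).
Jul has 31 days: +31 → Aug 1, 1673 (20 left).
+20 → Aug 21, 1673.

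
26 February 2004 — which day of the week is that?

Doomsday rule: the anchor day for the 2000s is Tuesday. For year 04: 4÷12 = 0 r 4, and 4÷4 = 1, so 0+4+1 = 5.
Tuesday + 5 ≡ Sunday — that's 2004's doomsday.
In February the doomsday date is Feb 29 (2004 is a leap year (divisible by 4)).
Feb 26 is 3 days before Feb 29; 3 mod 7 = 3, so Sunday − 3 = Thursday.

Thursday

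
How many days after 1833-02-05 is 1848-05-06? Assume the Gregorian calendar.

Feb 5, 1833 → Feb 5, 1834: 365 days.
Feb 5, 1834 → Feb 5, 1835: 365 days.
Feb 5, 1835 → Feb 5, 1836: 365 days.
Feb 5, 1836 → Feb 5, 1837: 366 days (Feb 29, 1836 is in that span).
Feb 5, 1837 → Feb 5, 1838: 365 days.
Feb 5, 1838 → Feb 5, 1839: 365 days.
Feb 5, 1839 → Feb 5, 1840: 365 days.
Feb 5, 1840 → Feb 5, 1841: 366 days (Feb 29, 1840 is in that span).
Feb 5, 1841 → Feb 5, 1842: 365 days.
Feb 5, 1842 → Feb 5, 1843: 365 days.
Feb 5, 1843 → Feb 5, 1844: 365 days.
Feb 5, 1844 → Feb 5, 1845: 366 days (Feb 29, 1844 is in that span).
Feb 5, 1845 → Feb 5, 1846: 365 days.
Feb 5, 1846 → Feb 5, 1847: 365 days.
Feb 5, 1847 → Feb 5, 1848: 365 days.
Feb 5, 1848 → Mar 5, 1848: 29 days (February has 29).
Mar 5, 1848 → Apr 5, 1848: 31 days (March has 31).
Apr 5, 1848 → May 5, 1848: 30 days (April has 30).
May 5, 1848 → May 6, 1848: 1 days.
Total: 5569 days.

5569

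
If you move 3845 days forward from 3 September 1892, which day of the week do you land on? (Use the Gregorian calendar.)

Monday

First find the weekday of Sep 3, 1892. Doomsday rule: the anchor day for the 1800s is Friday. For year 92: 92÷12 = 7 r 8, and 8÷4 = 2, so 7+8+2 = 17.
Friday + 17 ≡ Monday — that's 1892's doomsday.
In September the doomsday date is Sep 5.
Sep 3 is 2 days before Sep 5; 2 mod 7 = 2, so Monday − 2 = Saturday.
3845 mod 7 = 2, so 3845 days after a Saturday is Saturday + 2 = Monday.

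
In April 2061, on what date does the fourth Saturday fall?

April 1, 2061 is a Friday.
The first Saturday is therefore April 2 (1 days later).
The fourth Saturday is 2 + 3×7 = April 23.

April 23, 2061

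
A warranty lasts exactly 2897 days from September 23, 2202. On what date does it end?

August 29, 2210

+365 (one year) → Sep 23, 2203 (2532 left).
+366 (one year; includes Feb 29, 2204) → Sep 23, 2204 (2166 left).
+365 (one year) → Sep 23, 2205 (1801 left).
+365 (one year) → Sep 23, 2206 (1436 left).
+365 (one year) → Sep 23, 2207 (1071 left).
+366 (one year; includes Feb 29, 2208) → Sep 23, 2208 (705 left).
+365 (one year) → Sep 23, 2209 (340 left).
Sep has 30 days: +8 → Oct 1, 2209 (332 left).
Oct has 31 days: +31 → Nov 1, 2209 (301 left).
Nov has 30 days: +30 → Dec 1, 2209 (271 left).
Dec has 31 days: +31 → Jan 1, 2210 (240 left).
Jan has 31 days: +31 → Feb 1, 2210 (209 left).
Feb has 28 days: +28 → Mar 1, 2210 (181 left).
Mar has 31 days: +31 → Apr 1, 2210 (150 left).
Apr has 30 days: +30 → May 1, 2210 (120 left).
May has 31 days: +31 → Jun 1, 2210 (89 left).
Jun has 30 days: +30 → Jul 1, 2210 (59 left).
Jul has 31 days: +31 → Aug 1, 2210 (28 left).
+28 → Aug 29, 2210.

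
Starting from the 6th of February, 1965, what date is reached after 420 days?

April 2, 1966

+365 (one year) → Feb 6, 1966 (55 left).
Feb has 28 days: +23 → Mar 1, 1966 (32 left).
Mar has 31 days: +31 → Apr 1, 1966 (1 left).
+1 → Apr 2, 1966.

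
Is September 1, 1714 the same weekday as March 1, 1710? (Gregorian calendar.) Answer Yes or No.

Yes

From Mar 1, 1710 to Sep 1, 1714 is 1645 days.
1645 mod 7 = 0, so they are the same weekday.
(Mar 1, 1710 is a Saturday; Sep 1, 1714 is a Saturday.)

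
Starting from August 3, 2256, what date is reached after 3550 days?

+365 (one year) → Aug 3, 2257 (3185 left).
+365 (one year) → Aug 3, 2258 (2820 left).
+365 (one year) → Aug 3, 2259 (2455 left).
+366 (one year; includes Feb 29, 2260) → Aug 3, 2260 (2089 left).
+365 (one year) → Aug 3, 2261 (1724 left).
+365 (one year) → Aug 3, 2262 (1359 left).
+365 (one year) → Aug 3, 2263 (994 left).
+366 (one year; includes Feb 29, 2264) → Aug 3, 2264 (628 left).
+365 (one year) → Aug 3, 2265 (263 left).
Aug has 31 days: +29 → Sep 1, 2265 (234 left).
Sep has 30 days: +30 → Oct 1, 2265 (204 left).
Oct has 31 days: +31 → Nov 1, 2265 (173 left).
Nov has 30 days: +30 → Dec 1, 2265 (143 left).
Dec has 31 days: +31 → Jan 1, 2266 (112 left).
Jan has 31 days: +31 → Feb 1, 2266 (81 left).
Feb has 28 days: +28 → Mar 1, 2266 (53 left).
Mar has 31 days: +31 → Apr 1, 2266 (22 left).
+22 → Apr 23, 2266.

April 23, 2266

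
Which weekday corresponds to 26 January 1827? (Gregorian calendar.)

Doomsday rule: the anchor day for the 1800s is Friday. For year 27: 27÷12 = 2 r 3, and 3÷4 = 0, so 2+3+0 = 5.
Friday + 5 ≡ Wednesday — that's 1827's doomsday.
In January the doomsday date is Jan 3 (1827 is not a leap year).
Jan 26 is 23 days after Jan 3; 23 mod 7 = 2, so Wednesday + 2 = Friday.

Friday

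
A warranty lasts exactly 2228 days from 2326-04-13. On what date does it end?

+365 (one year) → Apr 13, 2327 (1863 left).
+366 (one year; includes Feb 29, 2328) → Apr 13, 2328 (1497 left).
+365 (one year) → Apr 13, 2329 (1132 left).
+365 (one year) → Apr 13, 2330 (767 left).
+365 (one year) → Apr 13, 2331 (402 left).
+366 (one year; includes Feb 29, 2332) → Apr 13, 2332 (36 left).
Apr has 30 days: +18 → May 1, 2332 (18 left).
+18 → May 19, 2332.

May 19, 2332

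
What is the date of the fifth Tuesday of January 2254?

January 1, 2254 is a Sunday.
The first Tuesday is therefore January 3 (2 days later).
The fifth Tuesday is 3 + 4×7 = January 31.

January 31, 2254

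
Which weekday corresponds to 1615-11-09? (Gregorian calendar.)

Monday

Doomsday rule: the anchor day for the 1600s is Tuesday. For year 15: 15÷12 = 1 r 3, and 3÷4 = 0, so 1+3+0 = 4.
Tuesday + 4 ≡ Saturday — that's 1615's doomsday.
In November the doomsday date is Nov 7.
Nov 9 is 2 days after Nov 7; 2 mod 7 = 2, so Saturday + 2 = Monday.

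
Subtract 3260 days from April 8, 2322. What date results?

May 5, 2313

−365 (one year) → Apr 8, 2321 (2895 left).
−365 (one year) → Apr 8, 2320 (2530 left).
−366 (one year; includes Feb 29, 2320) → Apr 8, 2319 (2164 left).
−365 (one year) → Apr 8, 2318 (1799 left).
−365 (one year) → Apr 8, 2317 (1434 left).
−365 (one year) → Apr 8, 2316 (1069 left).
−366 (one year; includes Feb 29, 2316) → Apr 8, 2315 (703 left).
−365 (one year) → Apr 8, 2314 (338 left).
−8 → Mar 31, 2314 (end of Mar, 31 days; 330 left).
−31 → Feb 28, 2314 (end of Feb, 28 days; 299 left).
−28 → Jan 31, 2314 (end of Jan, 31 days; 271 left).
−31 → Dec 31, 2313 (end of Dec, 31 days; 240 left).
−31 → Nov 30, 2313 (end of Nov, 30 days; 209 left).
−30 → Oct 31, 2313 (end of Oct, 31 days; 179 left).
−31 → Sep 30, 2313 (end of Sep, 30 days; 148 left).
−30 → Aug 31, 2313 (end of Aug, 31 days; 118 left).
−31 → Jul 31, 2313 (end of Jul, 31 days; 87 left).
−31 → Jun 30, 2313 (end of Jun, 30 days; 56 left).
−30 → May 31, 2313 (end of May, 31 days; 26 left).
−26 → May 5, 2313.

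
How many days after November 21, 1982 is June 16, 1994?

4225

Nov 21, 1982 → Nov 21, 1983: 365 days.
Nov 21, 1983 → Nov 21, 1984: 366 days (Feb 29, 1984 is in that span).
Nov 21, 1984 → Nov 21, 1985: 365 days.
Nov 21, 1985 → Nov 21, 1986: 365 days.
Nov 21, 1986 → Nov 21, 1987: 365 days.
Nov 21, 1987 → Nov 21, 1988: 366 days (Feb 29, 1988 is in that span).
Nov 21, 1988 → Nov 21, 1989: 365 days.
Nov 21, 1989 → Nov 21, 1990: 365 days.
Nov 21, 1990 → Nov 21, 1991: 365 days.
Nov 21, 1991 → Nov 21, 1992: 366 days (Feb 29, 1992 is in that span).
Nov 21, 1992 → Nov 21, 1993: 365 days.
Nov 21, 1993 → Dec 21, 1993: 30 days (November has 30).
Dec 21, 1993 → Jan 21, 1994: 31 days (December has 31).
Jan 21, 1994 → Feb 21, 1994: 31 days (January has 31).
Feb 21, 1994 → Mar 21, 1994: 28 days (February has 28).
Mar 21, 1994 → Apr 21, 1994: 31 days (March has 31).
Apr 21, 1994 → May 21, 1994: 30 days (April has 30).
May 21, 1994 → Jun 16, 1994: 26 days.
Total: 4225 days.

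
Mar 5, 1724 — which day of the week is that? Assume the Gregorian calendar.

Doomsday rule: the anchor day for the 1700s is Sunday. For year 24: 24÷12 = 2 r 0, and 0÷4 = 0, so 2+0+0 = 2.
Sunday + 2 ≡ Tuesday — that's 1724's doomsday.
In March the doomsday date is Mar 14.
Mar 5 is 9 days before Mar 14; 9 mod 7 = 2, so Tuesday − 2 = Sunday.

Sunday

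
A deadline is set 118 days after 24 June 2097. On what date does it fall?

October 20, 2097

Jun has 30 days: +7 → Jul 1, 2097 (111 left).
Jul has 31 days: +31 → Aug 1, 2097 (80 left).
Aug has 31 days: +31 → Sep 1, 2097 (49 left).
Sep has 30 days: +30 → Oct 1, 2097 (19 left).
+19 → Oct 20, 2097.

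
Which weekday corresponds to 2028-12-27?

Wednesday

Doomsday rule: the anchor day for the 2000s is Tuesday. For year 28: 28÷12 = 2 r 4, and 4÷4 = 1, so 2+4+1 = 7.
Tuesday + 7 ≡ Tuesday — that's 2028's doomsday.
In December the doomsday date is Dec 12.
Dec 27 is 15 days after Dec 12; 15 mod 7 = 1, so Tuesday + 1 = Wednesday.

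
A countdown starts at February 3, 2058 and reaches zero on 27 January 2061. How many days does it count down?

Feb 3, 2058 → Feb 3, 2059: 365 days.
Feb 3, 2059 → Feb 3, 2060: 365 days.
Feb 3, 2060 → Mar 3, 2060: 29 days (February has 29).
Mar 3, 2060 → Apr 3, 2060: 31 days (March has 31).
Apr 3, 2060 → May 3, 2060: 30 days (April has 30).
May 3, 2060 → Jun 3, 2060: 31 days (May has 31).
Jun 3, 2060 → Jul 3, 2060: 30 days (June has 30).
Jul 3, 2060 → Aug 3, 2060: 31 days (July has 31).
Aug 3, 2060 → Sep 3, 2060: 31 days (August has 31).
Sep 3, 2060 → Oct 3, 2060: 30 days (September has 30).
Oct 3, 2060 → Nov 3, 2060: 31 days (October has 31).
Nov 3, 2060 → Dec 3, 2060: 30 days (November has 30).
Dec 3, 2060 → Jan 3, 2061: 31 days (December has 31).
Jan 3, 2061 → Jan 27, 2061: 24 days.
Total: 1089 days.

1089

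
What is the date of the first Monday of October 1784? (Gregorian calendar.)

October 1, 1784 is a Friday.
The first Monday is therefore October 4 (3 days later).

October 4, 1784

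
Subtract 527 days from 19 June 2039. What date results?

January 8, 2038

−365 (one year) → Jun 19, 2038 (162 left).
−19 → May 31, 2038 (end of May, 31 days; 143 left).
−31 → Apr 30, 2038 (end of Apr, 30 days; 112 left).
−30 → Mar 31, 2038 (end of Mar, 31 days; 82 left).
−31 → Feb 28, 2038 (end of Feb, 28 days; 51 left).
−28 → Jan 31, 2038 (end of Jan, 31 days; 23 left).
−23 → Jan 8, 2038.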